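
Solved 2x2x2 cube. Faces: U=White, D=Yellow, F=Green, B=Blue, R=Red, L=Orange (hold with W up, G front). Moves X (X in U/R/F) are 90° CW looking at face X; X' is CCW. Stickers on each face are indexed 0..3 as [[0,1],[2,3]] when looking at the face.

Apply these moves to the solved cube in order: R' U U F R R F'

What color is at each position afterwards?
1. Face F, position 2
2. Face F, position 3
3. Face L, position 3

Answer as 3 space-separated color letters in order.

Answer: G W O

Derivation:
After move 1 (R'): R=RRRR U=WBWB F=GWGW D=YGYG B=YBYB
After move 2 (U): U=WWBB F=RRGW R=YBRR B=OOYB L=GWOO
After move 3 (U): U=BWBW F=YBGW R=OORR B=GWYB L=RROO
After move 4 (F): F=GYWB U=BWOR R=BOWR D=ROYG L=RYOG
After move 5 (R): R=WBRO U=BYOB F=GOWG D=RYYG B=RWWB
After move 6 (R): R=RWOB U=BOOG F=GYWG D=RWYR B=BWYB
After move 7 (F'): F=YGGW U=BORO R=WWRB D=YGYR L=RGOO
Query 1: F[2] = G
Query 2: F[3] = W
Query 3: L[3] = O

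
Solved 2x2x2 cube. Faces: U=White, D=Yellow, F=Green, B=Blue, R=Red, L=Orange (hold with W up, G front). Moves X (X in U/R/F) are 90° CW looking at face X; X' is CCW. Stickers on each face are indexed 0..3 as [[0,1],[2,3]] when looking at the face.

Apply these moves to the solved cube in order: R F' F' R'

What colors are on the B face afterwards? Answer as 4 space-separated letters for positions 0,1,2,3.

After move 1 (R): R=RRRR U=WGWG F=GYGY D=YBYB B=WBWB
After move 2 (F'): F=YYGG U=WGRR R=BRYR D=OOYB L=OGOW
After move 3 (F'): F=YGYG U=WGBY R=OROR D=GWYB L=OROR
After move 4 (R'): R=RROO U=WWBW F=YGYY D=GGYG B=BBWB
Query: B face = BBWB

Answer: B B W B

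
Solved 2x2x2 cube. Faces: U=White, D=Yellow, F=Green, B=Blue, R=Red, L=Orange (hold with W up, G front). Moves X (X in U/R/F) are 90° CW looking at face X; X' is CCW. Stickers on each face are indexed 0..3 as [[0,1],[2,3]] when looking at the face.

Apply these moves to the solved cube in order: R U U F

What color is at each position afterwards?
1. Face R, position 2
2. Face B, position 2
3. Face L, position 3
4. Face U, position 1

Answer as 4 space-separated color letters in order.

After move 1 (R): R=RRRR U=WGWG F=GYGY D=YBYB B=WBWB
After move 2 (U): U=WWGG F=RRGY R=WBRR B=OOWB L=GYOO
After move 3 (U): U=GWGW F=WBGY R=OORR B=GYWB L=RROO
After move 4 (F): F=GWYB U=GWOR R=GOWR D=ROYB L=RYOB
Query 1: R[2] = W
Query 2: B[2] = W
Query 3: L[3] = B
Query 4: U[1] = W

Answer: W W B W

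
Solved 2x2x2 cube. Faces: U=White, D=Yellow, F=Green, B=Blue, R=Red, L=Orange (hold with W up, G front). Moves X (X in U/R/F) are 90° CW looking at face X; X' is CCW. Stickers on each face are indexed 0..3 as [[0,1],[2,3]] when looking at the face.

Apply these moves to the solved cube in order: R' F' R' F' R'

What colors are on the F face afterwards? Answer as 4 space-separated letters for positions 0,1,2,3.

After move 1 (R'): R=RRRR U=WBWB F=GWGW D=YGYG B=YBYB
After move 2 (F'): F=WWGG U=WBRR R=GRYR D=OOYG L=OBOW
After move 3 (R'): R=RRGY U=WYRY F=WBGR D=OWYG B=GBOB
After move 4 (F'): F=BRWG U=WYRG R=WROY D=BWYG L=OYOR
After move 5 (R'): R=RYWO U=WORG F=BYWG D=BRYG B=GBWB
Query: F face = BYWG

Answer: B Y W G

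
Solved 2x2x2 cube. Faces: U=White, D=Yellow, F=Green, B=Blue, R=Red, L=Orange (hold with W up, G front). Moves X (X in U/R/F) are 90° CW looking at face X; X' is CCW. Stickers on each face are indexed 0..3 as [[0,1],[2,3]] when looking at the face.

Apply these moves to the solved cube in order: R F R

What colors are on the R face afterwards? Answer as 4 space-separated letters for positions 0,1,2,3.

After move 1 (R): R=RRRR U=WGWG F=GYGY D=YBYB B=WBWB
After move 2 (F): F=GGYY U=WGOO R=WRGR D=RRYB L=OYOB
After move 3 (R): R=GWRR U=WGOY F=GRYB D=RWYW B=OBGB
Query: R face = GWRR

Answer: G W R R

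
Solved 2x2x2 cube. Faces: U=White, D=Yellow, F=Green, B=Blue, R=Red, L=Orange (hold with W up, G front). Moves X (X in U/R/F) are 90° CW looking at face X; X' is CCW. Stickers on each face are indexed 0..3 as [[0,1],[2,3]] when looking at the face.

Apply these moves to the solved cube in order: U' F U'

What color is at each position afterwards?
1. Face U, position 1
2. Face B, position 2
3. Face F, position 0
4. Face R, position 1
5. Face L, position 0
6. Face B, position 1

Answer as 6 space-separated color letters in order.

Answer: B B B O R G

Derivation:
After move 1 (U'): U=WWWW F=OOGG R=GGRR B=RRBB L=BBOO
After move 2 (F): F=GOGO U=WWOB R=WGWR D=RGYY L=BYOY
After move 3 (U'): U=WBWO F=BYGO R=GOWR B=WGBB L=RROY
Query 1: U[1] = B
Query 2: B[2] = B
Query 3: F[0] = B
Query 4: R[1] = O
Query 5: L[0] = R
Query 6: B[1] = G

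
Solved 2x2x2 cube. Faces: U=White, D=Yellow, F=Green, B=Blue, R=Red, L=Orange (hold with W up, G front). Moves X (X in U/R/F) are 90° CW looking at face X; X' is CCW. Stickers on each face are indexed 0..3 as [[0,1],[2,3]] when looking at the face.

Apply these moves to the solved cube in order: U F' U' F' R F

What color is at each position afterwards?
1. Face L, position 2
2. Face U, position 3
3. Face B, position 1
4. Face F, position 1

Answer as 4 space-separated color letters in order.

Answer: O B B W

Derivation:
After move 1 (U): U=WWWW F=RRGG R=BBRR B=OOBB L=GGOO
After move 2 (F'): F=RGRG U=WWBR R=YBYR D=GOYY L=GWOW
After move 3 (U'): U=WRWB F=GWRG R=RGYR B=YBBB L=OOOW
After move 4 (F'): F=WGGR U=WRRY R=OGGR D=OWYY L=OBOW
After move 5 (R): R=GORG U=WGRR F=WWGY D=OBYY B=YBRB
After move 6 (F): F=GWYW U=WGWB R=RORG D=RGYY L=OOOB
Query 1: L[2] = O
Query 2: U[3] = B
Query 3: B[1] = B
Query 4: F[1] = W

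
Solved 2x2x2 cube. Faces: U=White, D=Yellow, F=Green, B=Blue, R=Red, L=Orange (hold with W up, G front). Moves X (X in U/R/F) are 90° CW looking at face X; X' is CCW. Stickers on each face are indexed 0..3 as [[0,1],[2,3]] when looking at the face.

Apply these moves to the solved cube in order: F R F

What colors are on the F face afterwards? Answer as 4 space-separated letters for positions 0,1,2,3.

Answer: G G Y R

Derivation:
After move 1 (F): F=GGGG U=WWOO R=WRWR D=RRYY L=OYOY
After move 2 (R): R=WWRR U=WGOG F=GRGY D=RBYB B=OBWB
After move 3 (F): F=GGYR U=WGYY R=OWGR D=RWYB L=OROB
Query: F face = GGYR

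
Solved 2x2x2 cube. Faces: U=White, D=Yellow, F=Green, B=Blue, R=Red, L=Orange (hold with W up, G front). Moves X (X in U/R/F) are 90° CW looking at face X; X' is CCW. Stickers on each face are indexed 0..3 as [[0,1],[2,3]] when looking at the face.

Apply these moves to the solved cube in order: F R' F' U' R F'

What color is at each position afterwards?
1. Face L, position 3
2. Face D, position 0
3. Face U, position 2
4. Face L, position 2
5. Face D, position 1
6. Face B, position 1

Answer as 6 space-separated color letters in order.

Answer: W B R O O R

Derivation:
After move 1 (F): F=GGGG U=WWOO R=WRWR D=RRYY L=OYOY
After move 2 (R'): R=RRWW U=WBOB F=GWGO D=RGYG B=YBRB
After move 3 (F'): F=WOGG U=WBRW R=GRRW D=YYYG L=OBOO
After move 4 (U'): U=BWWR F=OBGG R=WORW B=GRRB L=YBOO
After move 5 (R): R=RWWO U=BBWG F=OYGG D=YRYG B=RRWB
After move 6 (F'): F=YGOG U=BBRW R=RWYO D=BOYG L=YGOW
Query 1: L[3] = W
Query 2: D[0] = B
Query 3: U[2] = R
Query 4: L[2] = O
Query 5: D[1] = O
Query 6: B[1] = R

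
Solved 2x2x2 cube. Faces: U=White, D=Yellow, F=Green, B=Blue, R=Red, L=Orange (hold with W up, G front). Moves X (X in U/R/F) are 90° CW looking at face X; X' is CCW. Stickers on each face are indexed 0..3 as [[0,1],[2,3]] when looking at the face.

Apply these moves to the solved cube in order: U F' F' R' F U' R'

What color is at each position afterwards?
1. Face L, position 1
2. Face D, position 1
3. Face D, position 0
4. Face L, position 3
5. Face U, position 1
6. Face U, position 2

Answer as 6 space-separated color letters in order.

Answer: O W O G W W

Derivation:
After move 1 (U): U=WWWW F=RRGG R=BBRR B=OOBB L=GGOO
After move 2 (F'): F=RGRG U=WWBR R=YBYR D=GOYY L=GWOW
After move 3 (F'): F=GGRR U=WWYY R=OBGR D=WWYY L=GROB
After move 4 (R'): R=BROG U=WBYO F=GWRY D=WGYR B=YOWB
After move 5 (F): F=RGYW U=WBBR R=YROG D=OBYR L=GWOG
After move 6 (U'): U=BRWB F=GWYW R=RGOG B=YRWB L=YOOG
After move 7 (R'): R=GGRO U=BWWY F=GRYB D=OWYW B=RRBB
Query 1: L[1] = O
Query 2: D[1] = W
Query 3: D[0] = O
Query 4: L[3] = G
Query 5: U[1] = W
Query 6: U[2] = W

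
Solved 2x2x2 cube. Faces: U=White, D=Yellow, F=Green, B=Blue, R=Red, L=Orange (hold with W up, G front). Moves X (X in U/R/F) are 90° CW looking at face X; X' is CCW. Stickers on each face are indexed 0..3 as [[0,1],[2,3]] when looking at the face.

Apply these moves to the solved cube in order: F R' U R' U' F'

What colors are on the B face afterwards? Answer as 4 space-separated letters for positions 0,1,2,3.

Answer: B W G B

Derivation:
After move 1 (F): F=GGGG U=WWOO R=WRWR D=RRYY L=OYOY
After move 2 (R'): R=RRWW U=WBOB F=GWGO D=RGYG B=YBRB
After move 3 (U): U=OWBB F=RRGO R=YBWW B=OYRB L=GWOY
After move 4 (R'): R=BWYW U=ORBO F=RWGB D=RRYO B=GYGB
After move 5 (U'): U=ROOB F=GWGB R=RWYW B=BWGB L=GYOY
After move 6 (F'): F=WBGG U=RORY R=RWRW D=YYYO L=GBOO
Query: B face = BWGB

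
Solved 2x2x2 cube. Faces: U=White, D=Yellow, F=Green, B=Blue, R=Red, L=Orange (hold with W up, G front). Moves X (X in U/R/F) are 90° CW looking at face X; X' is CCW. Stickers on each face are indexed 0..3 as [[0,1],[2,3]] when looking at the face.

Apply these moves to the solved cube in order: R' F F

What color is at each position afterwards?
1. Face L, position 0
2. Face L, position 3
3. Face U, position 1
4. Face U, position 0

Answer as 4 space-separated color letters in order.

After move 1 (R'): R=RRRR U=WBWB F=GWGW D=YGYG B=YBYB
After move 2 (F): F=GGWW U=WBOO R=WRBR D=RRYG L=OYOG
After move 3 (F): F=WGWG U=WBGY R=OROR D=BWYG L=OROR
Query 1: L[0] = O
Query 2: L[3] = R
Query 3: U[1] = B
Query 4: U[0] = W

Answer: O R B W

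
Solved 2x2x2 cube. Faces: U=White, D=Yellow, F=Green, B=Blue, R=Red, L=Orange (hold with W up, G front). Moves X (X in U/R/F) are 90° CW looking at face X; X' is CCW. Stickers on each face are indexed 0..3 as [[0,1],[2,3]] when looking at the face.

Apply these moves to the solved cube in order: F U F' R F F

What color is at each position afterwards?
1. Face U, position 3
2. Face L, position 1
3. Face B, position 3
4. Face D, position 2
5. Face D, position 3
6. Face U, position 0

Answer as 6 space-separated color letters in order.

After move 1 (F): F=GGGG U=WWOO R=WRWR D=RRYY L=OYOY
After move 2 (U): U=OWOW F=WRGG R=BBWR B=OYBB L=GGOY
After move 3 (F'): F=RGWG U=OWBW R=RBRR D=GYYY L=GWOO
After move 4 (R): R=RRRB U=OGBG F=RYWY D=GBYO B=WYWB
After move 5 (F): F=WRYY U=OGOW R=BRGB D=RRYO L=GGOB
After move 6 (F): F=YWYR U=OGBG R=ORWB D=GBYO L=GROR
Query 1: U[3] = G
Query 2: L[1] = R
Query 3: B[3] = B
Query 4: D[2] = Y
Query 5: D[3] = O
Query 6: U[0] = O

Answer: G R B Y O O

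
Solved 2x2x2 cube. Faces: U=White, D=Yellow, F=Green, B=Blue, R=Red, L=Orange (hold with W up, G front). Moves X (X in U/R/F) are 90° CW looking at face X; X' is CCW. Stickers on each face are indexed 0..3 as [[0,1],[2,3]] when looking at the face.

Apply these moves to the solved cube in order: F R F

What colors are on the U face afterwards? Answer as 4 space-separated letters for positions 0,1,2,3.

Answer: W G Y Y

Derivation:
After move 1 (F): F=GGGG U=WWOO R=WRWR D=RRYY L=OYOY
After move 2 (R): R=WWRR U=WGOG F=GRGY D=RBYB B=OBWB
After move 3 (F): F=GGYR U=WGYY R=OWGR D=RWYB L=OROB
Query: U face = WGYY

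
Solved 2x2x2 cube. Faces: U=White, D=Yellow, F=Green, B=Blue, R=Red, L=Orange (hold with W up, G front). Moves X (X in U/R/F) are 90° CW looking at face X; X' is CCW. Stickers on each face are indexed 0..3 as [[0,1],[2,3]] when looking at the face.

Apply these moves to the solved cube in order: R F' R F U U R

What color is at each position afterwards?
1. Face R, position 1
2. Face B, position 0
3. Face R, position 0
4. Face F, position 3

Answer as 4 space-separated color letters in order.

After move 1 (R): R=RRRR U=WGWG F=GYGY D=YBYB B=WBWB
After move 2 (F'): F=YYGG U=WGRR R=BRYR D=OOYB L=OGOW
After move 3 (R): R=YBRR U=WYRG F=YOGB D=OWYW B=RBGB
After move 4 (F): F=GYBO U=WYWG R=RBGR D=RYYW L=OOOW
After move 5 (U): U=WWGY F=RBBO R=RBGR B=OOGB L=GYOW
After move 6 (U): U=GWYW F=RBBO R=OOGR B=GYGB L=RBOW
After move 7 (R): R=GORO U=GBYO F=RYBW D=RGYG B=WYWB
Query 1: R[1] = O
Query 2: B[0] = W
Query 3: R[0] = G
Query 4: F[3] = W

Answer: O W G W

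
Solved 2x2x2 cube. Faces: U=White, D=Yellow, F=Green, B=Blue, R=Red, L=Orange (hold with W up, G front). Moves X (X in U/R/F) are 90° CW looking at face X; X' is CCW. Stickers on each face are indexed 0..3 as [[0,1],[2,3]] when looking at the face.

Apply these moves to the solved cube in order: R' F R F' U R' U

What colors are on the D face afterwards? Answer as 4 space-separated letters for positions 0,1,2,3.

After move 1 (R'): R=RRRR U=WBWB F=GWGW D=YGYG B=YBYB
After move 2 (F): F=GGWW U=WBOO R=WRBR D=RRYG L=OYOG
After move 3 (R): R=BWRR U=WGOW F=GRWG D=RYYY B=OBBB
After move 4 (F'): F=RGGW U=WGBR R=YWRR D=YGYY L=OWOO
After move 5 (U): U=BWRG F=YWGW R=OBRR B=OWBB L=RGOO
After move 6 (R'): R=BROR U=BBRO F=YWGG D=YWYW B=YWGB
After move 7 (U): U=RBOB F=BRGG R=YWOR B=RGGB L=YWOO
Query: D face = YWYW

Answer: Y W Y W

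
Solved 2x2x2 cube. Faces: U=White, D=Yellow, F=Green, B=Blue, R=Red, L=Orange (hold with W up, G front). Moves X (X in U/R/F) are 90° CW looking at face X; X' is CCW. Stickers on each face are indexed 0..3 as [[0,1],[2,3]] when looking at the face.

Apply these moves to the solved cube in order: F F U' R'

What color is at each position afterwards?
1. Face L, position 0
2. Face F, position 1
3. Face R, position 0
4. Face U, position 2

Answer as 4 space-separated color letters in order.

After move 1 (F): F=GGGG U=WWOO R=WRWR D=RRYY L=OYOY
After move 2 (F): F=GGGG U=WWYY R=OROR D=WWYY L=OROR
After move 3 (U'): U=WYWY F=ORGG R=GGOR B=ORBB L=BBOR
After move 4 (R'): R=GRGO U=WBWO F=OYGY D=WRYG B=YRWB
Query 1: L[0] = B
Query 2: F[1] = Y
Query 3: R[0] = G
Query 4: U[2] = W

Answer: B Y G W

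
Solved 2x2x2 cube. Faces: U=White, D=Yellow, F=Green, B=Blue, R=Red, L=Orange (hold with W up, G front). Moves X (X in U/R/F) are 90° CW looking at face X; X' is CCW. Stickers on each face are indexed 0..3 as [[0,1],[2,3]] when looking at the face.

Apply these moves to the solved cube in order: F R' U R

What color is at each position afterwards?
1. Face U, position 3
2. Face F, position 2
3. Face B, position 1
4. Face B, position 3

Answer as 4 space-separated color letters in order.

After move 1 (F): F=GGGG U=WWOO R=WRWR D=RRYY L=OYOY
After move 2 (R'): R=RRWW U=WBOB F=GWGO D=RGYG B=YBRB
After move 3 (U): U=OWBB F=RRGO R=YBWW B=OYRB L=GWOY
After move 4 (R): R=WYWB U=ORBO F=RGGG D=RRYO B=BYWB
Query 1: U[3] = O
Query 2: F[2] = G
Query 3: B[1] = Y
Query 4: B[3] = B

Answer: O G Y B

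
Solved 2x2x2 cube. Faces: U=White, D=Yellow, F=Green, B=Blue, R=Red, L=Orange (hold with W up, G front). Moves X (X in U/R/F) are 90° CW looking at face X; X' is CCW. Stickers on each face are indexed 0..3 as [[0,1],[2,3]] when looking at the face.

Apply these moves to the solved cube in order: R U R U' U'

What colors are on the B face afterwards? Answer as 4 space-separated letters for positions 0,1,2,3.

Answer: R B W B

Derivation:
After move 1 (R): R=RRRR U=WGWG F=GYGY D=YBYB B=WBWB
After move 2 (U): U=WWGG F=RRGY R=WBRR B=OOWB L=GYOO
After move 3 (R): R=RWRB U=WRGY F=RBGB D=YWYO B=GOWB
After move 4 (U'): U=RYWG F=GYGB R=RBRB B=RWWB L=GOOO
After move 5 (U'): U=YGRW F=GOGB R=GYRB B=RBWB L=RWOO
Query: B face = RBWB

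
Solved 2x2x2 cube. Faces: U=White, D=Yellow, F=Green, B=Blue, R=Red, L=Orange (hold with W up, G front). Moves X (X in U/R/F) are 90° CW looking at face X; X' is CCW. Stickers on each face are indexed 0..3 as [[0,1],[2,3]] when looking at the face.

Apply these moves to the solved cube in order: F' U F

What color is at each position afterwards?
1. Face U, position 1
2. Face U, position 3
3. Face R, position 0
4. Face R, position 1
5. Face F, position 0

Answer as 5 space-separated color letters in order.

After move 1 (F'): F=GGGG U=WWRR R=YRYR D=OOYY L=OWOW
After move 2 (U): U=RWRW F=YRGG R=BBYR B=OWBB L=GGOW
After move 3 (F): F=GYGR U=RWWG R=RBWR D=YBYY L=GOOO
Query 1: U[1] = W
Query 2: U[3] = G
Query 3: R[0] = R
Query 4: R[1] = B
Query 5: F[0] = G

Answer: W G R B G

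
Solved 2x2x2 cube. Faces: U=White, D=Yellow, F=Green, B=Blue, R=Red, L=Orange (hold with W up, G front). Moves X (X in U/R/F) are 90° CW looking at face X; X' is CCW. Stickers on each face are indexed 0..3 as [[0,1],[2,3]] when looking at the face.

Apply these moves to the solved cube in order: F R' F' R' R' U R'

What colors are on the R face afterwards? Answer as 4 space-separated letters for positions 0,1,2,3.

After move 1 (F): F=GGGG U=WWOO R=WRWR D=RRYY L=OYOY
After move 2 (R'): R=RRWW U=WBOB F=GWGO D=RGYG B=YBRB
After move 3 (F'): F=WOGG U=WBRW R=GRRW D=YYYG L=OBOO
After move 4 (R'): R=RWGR U=WRRY F=WBGW D=YOYG B=GBYB
After move 5 (R'): R=WRRG U=WYRG F=WRGY D=YBYW B=GBOB
After move 6 (U): U=RWGY F=WRGY R=GBRG B=OBOB L=WROO
After move 7 (R'): R=BGGR U=ROGO F=WWGY D=YRYY B=WBBB
Query: R face = BGGR

Answer: B G G R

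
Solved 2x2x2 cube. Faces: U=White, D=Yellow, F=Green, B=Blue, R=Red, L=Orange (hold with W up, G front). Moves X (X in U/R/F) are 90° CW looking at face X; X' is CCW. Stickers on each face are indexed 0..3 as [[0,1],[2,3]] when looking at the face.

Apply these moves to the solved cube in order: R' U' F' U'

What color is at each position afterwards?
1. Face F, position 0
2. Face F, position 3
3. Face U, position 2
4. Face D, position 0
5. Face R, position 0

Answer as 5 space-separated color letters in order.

After move 1 (R'): R=RRRR U=WBWB F=GWGW D=YGYG B=YBYB
After move 2 (U'): U=BBWW F=OOGW R=GWRR B=RRYB L=YBOO
After move 3 (F'): F=OWOG U=BBGR R=GWYR D=BOYG L=YWOW
After move 4 (U'): U=BRBG F=YWOG R=OWYR B=GWYB L=RROW
Query 1: F[0] = Y
Query 2: F[3] = G
Query 3: U[2] = B
Query 4: D[0] = B
Query 5: R[0] = O

Answer: Y G B B O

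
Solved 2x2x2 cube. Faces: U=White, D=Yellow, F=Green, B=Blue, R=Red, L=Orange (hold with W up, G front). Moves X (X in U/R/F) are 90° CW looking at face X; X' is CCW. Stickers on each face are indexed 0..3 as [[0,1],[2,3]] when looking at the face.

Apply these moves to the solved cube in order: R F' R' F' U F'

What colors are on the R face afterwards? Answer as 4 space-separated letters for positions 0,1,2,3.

Answer: W B G Y

Derivation:
After move 1 (R): R=RRRR U=WGWG F=GYGY D=YBYB B=WBWB
After move 2 (F'): F=YYGG U=WGRR R=BRYR D=OOYB L=OGOW
After move 3 (R'): R=RRBY U=WWRW F=YGGR D=OYYG B=BBOB
After move 4 (F'): F=GRYG U=WWRB R=YROY D=GWYG L=OWOR
After move 5 (U): U=RWBW F=YRYG R=BBOY B=OWOB L=GROR
After move 6 (F'): F=RGYY U=RWBO R=WBGY D=RRYG L=GWOB
Query: R face = WBGY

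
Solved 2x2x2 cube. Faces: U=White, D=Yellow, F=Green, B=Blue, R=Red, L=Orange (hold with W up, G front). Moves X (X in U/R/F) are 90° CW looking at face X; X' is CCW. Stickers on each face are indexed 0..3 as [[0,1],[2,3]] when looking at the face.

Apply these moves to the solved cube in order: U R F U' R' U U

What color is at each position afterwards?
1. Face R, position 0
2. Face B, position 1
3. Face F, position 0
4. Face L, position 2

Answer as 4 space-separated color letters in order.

Answer: W G O O

Derivation:
After move 1 (U): U=WWWW F=RRGG R=BBRR B=OOBB L=GGOO
After move 2 (R): R=RBRB U=WRWG F=RYGY D=YBYO B=WOWB
After move 3 (F): F=GRYY U=WROG R=WBGB D=RRYO L=GYOB
After move 4 (U'): U=RGWO F=GYYY R=GRGB B=WBWB L=WOOB
After move 5 (R'): R=RBGG U=RWWW F=GGYO D=RYYY B=OBRB
After move 6 (U): U=WRWW F=RBYO R=OBGG B=WORB L=GGOB
After move 7 (U): U=WWWR F=OBYO R=WOGG B=GGRB L=RBOB
Query 1: R[0] = W
Query 2: B[1] = G
Query 3: F[0] = O
Query 4: L[2] = O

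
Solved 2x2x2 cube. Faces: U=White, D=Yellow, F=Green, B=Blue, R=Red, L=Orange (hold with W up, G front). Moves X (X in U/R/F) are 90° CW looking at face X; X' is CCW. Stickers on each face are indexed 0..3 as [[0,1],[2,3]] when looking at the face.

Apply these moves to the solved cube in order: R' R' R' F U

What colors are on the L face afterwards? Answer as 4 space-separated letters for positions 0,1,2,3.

Answer: G G O B

Derivation:
After move 1 (R'): R=RRRR U=WBWB F=GWGW D=YGYG B=YBYB
After move 2 (R'): R=RRRR U=WYWY F=GBGB D=YWYW B=GBGB
After move 3 (R'): R=RRRR U=WGWG F=GYGY D=YBYB B=WBWB
After move 4 (F): F=GGYY U=WGOO R=WRGR D=RRYB L=OYOB
After move 5 (U): U=OWOG F=WRYY R=WBGR B=OYWB L=GGOB
Query: L face = GGOB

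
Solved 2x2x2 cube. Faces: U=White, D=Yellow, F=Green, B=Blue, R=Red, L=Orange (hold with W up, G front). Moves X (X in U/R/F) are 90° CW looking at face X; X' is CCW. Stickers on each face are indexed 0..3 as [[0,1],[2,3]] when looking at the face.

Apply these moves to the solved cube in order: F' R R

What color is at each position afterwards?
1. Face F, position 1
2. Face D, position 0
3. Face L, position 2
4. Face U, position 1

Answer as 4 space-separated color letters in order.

After move 1 (F'): F=GGGG U=WWRR R=YRYR D=OOYY L=OWOW
After move 2 (R): R=YYRR U=WGRG F=GOGY D=OBYB B=RBWB
After move 3 (R): R=RYRY U=WORY F=GBGB D=OWYR B=GBGB
Query 1: F[1] = B
Query 2: D[0] = O
Query 3: L[2] = O
Query 4: U[1] = O

Answer: B O O O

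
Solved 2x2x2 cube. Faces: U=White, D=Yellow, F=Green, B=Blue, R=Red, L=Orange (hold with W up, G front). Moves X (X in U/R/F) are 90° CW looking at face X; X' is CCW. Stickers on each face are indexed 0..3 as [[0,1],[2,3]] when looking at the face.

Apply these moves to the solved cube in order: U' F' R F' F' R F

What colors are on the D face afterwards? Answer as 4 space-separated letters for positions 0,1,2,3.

After move 1 (U'): U=WWWW F=OOGG R=GGRR B=RRBB L=BBOO
After move 2 (F'): F=OGOG U=WWGR R=YGYR D=BOYY L=BWOW
After move 3 (R): R=YYRG U=WGGG F=OOOY D=BBYR B=RRWB
After move 4 (F'): F=OYOO U=WGYR R=BYBG D=WWYR L=BGOG
After move 5 (F'): F=YOOO U=WGBB R=WYWG D=GGYR L=BROY
After move 6 (R): R=WWGY U=WOBO F=YGOR D=GWYR B=BRGB
After move 7 (F): F=OYRG U=WOYR R=BWOY D=GWYR L=BGOW
Query: D face = GWYR

Answer: G W Y R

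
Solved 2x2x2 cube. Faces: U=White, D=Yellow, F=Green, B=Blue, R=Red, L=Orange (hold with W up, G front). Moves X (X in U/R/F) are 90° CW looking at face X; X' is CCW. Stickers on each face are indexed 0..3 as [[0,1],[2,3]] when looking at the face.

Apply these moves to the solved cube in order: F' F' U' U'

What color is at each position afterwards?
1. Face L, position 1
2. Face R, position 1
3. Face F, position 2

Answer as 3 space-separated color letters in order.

Answer: R R G

Derivation:
After move 1 (F'): F=GGGG U=WWRR R=YRYR D=OOYY L=OWOW
After move 2 (F'): F=GGGG U=WWYY R=OROR D=WWYY L=OROR
After move 3 (U'): U=WYWY F=ORGG R=GGOR B=ORBB L=BBOR
After move 4 (U'): U=YYWW F=BBGG R=OROR B=GGBB L=OROR
Query 1: L[1] = R
Query 2: R[1] = R
Query 3: F[2] = G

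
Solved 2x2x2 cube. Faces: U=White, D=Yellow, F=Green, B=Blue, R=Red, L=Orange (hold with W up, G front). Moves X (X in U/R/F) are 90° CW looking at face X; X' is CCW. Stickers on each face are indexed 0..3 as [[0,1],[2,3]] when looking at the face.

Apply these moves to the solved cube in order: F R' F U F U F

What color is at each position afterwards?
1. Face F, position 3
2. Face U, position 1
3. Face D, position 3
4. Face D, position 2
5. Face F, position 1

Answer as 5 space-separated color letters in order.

Answer: B Y G Y Y

Derivation:
After move 1 (F): F=GGGG U=WWOO R=WRWR D=RRYY L=OYOY
After move 2 (R'): R=RRWW U=WBOB F=GWGO D=RGYG B=YBRB
After move 3 (F): F=GGOW U=WBYY R=ORBW D=WRYG L=OROG
After move 4 (U): U=YWYB F=OROW R=YBBW B=ORRB L=GGOG
After move 5 (F): F=OOWR U=YWGG R=YBBW D=BYYG L=GWOR
After move 6 (U): U=GYGW F=YBWR R=ORBW B=GWRB L=OOOR
After move 7 (F): F=WYRB U=GYRO R=GRWW D=BOYG L=OBOY
Query 1: F[3] = B
Query 2: U[1] = Y
Query 3: D[3] = G
Query 4: D[2] = Y
Query 5: F[1] = Y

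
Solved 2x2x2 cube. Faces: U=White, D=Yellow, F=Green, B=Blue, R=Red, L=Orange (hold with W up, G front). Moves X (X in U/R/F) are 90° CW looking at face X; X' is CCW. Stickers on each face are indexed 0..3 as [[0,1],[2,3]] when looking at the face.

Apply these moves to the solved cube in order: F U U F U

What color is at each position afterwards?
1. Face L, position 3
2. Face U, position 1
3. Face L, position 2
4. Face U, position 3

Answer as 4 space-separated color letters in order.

Answer: R O O O

Derivation:
After move 1 (F): F=GGGG U=WWOO R=WRWR D=RRYY L=OYOY
After move 2 (U): U=OWOW F=WRGG R=BBWR B=OYBB L=GGOY
After move 3 (U): U=OOWW F=BBGG R=OYWR B=GGBB L=WROY
After move 4 (F): F=GBGB U=OOYR R=WYWR D=WOYY L=WROR
After move 5 (U): U=YORO F=WYGB R=GGWR B=WRBB L=GBOR
Query 1: L[3] = R
Query 2: U[1] = O
Query 3: L[2] = O
Query 4: U[3] = O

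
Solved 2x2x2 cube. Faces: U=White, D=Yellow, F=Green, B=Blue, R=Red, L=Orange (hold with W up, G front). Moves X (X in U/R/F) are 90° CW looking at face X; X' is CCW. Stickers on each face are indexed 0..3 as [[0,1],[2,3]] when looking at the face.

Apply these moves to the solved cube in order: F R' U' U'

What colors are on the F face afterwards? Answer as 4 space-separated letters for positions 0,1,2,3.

After move 1 (F): F=GGGG U=WWOO R=WRWR D=RRYY L=OYOY
After move 2 (R'): R=RRWW U=WBOB F=GWGO D=RGYG B=YBRB
After move 3 (U'): U=BBWO F=OYGO R=GWWW B=RRRB L=YBOY
After move 4 (U'): U=BOBW F=YBGO R=OYWW B=GWRB L=RROY
Query: F face = YBGO

Answer: Y B G O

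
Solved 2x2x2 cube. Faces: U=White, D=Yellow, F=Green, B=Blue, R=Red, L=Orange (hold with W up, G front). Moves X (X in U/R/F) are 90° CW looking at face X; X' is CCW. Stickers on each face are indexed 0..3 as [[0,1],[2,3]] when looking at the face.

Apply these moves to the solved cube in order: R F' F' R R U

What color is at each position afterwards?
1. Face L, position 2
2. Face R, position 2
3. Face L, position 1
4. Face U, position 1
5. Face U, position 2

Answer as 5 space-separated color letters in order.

Answer: O R W W B

Derivation:
After move 1 (R): R=RRRR U=WGWG F=GYGY D=YBYB B=WBWB
After move 2 (F'): F=YYGG U=WGRR R=BRYR D=OOYB L=OGOW
After move 3 (F'): F=YGYG U=WGBY R=OROR D=GWYB L=OROR
After move 4 (R): R=OORR U=WGBG F=YWYB D=GWYW B=YBGB
After move 5 (R): R=RORO U=WWBB F=YWYW D=GGYY B=GBGB
After move 6 (U): U=BWBW F=ROYW R=GBRO B=ORGB L=YWOR
Query 1: L[2] = O
Query 2: R[2] = R
Query 3: L[1] = W
Query 4: U[1] = W
Query 5: U[2] = B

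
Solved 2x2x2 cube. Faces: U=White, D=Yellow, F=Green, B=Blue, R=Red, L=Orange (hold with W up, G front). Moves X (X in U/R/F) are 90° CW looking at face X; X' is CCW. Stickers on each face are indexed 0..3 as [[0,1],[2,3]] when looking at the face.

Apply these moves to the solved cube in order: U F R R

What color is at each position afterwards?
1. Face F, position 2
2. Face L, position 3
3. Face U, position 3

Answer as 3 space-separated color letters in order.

Answer: G Y Y

Derivation:
After move 1 (U): U=WWWW F=RRGG R=BBRR B=OOBB L=GGOO
After move 2 (F): F=GRGR U=WWOG R=WBWR D=RBYY L=GYOY
After move 3 (R): R=WWRB U=WROR F=GBGY D=RBYO B=GOWB
After move 4 (R): R=RWBW U=WBOY F=GBGO D=RWYG B=RORB
Query 1: F[2] = G
Query 2: L[3] = Y
Query 3: U[3] = Y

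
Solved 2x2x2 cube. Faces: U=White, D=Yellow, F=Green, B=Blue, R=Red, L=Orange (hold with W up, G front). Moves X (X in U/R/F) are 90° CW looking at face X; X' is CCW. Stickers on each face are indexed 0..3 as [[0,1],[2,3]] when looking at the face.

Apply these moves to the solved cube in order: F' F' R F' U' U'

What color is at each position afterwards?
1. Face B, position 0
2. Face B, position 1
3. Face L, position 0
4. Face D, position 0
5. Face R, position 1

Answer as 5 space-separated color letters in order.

Answer: W Y B R G

Derivation:
After move 1 (F'): F=GGGG U=WWRR R=YRYR D=OOYY L=OWOW
After move 2 (F'): F=GGGG U=WWYY R=OROR D=WWYY L=OROR
After move 3 (R): R=OORR U=WGYG F=GWGY D=WBYB B=YBWB
After move 4 (F'): F=WYGG U=WGOR R=BOWR D=RRYB L=OGOY
After move 5 (U'): U=GRWO F=OGGG R=WYWR B=BOWB L=YBOY
After move 6 (U'): U=ROGW F=YBGG R=OGWR B=WYWB L=BOOY
Query 1: B[0] = W
Query 2: B[1] = Y
Query 3: L[0] = B
Query 4: D[0] = R
Query 5: R[1] = G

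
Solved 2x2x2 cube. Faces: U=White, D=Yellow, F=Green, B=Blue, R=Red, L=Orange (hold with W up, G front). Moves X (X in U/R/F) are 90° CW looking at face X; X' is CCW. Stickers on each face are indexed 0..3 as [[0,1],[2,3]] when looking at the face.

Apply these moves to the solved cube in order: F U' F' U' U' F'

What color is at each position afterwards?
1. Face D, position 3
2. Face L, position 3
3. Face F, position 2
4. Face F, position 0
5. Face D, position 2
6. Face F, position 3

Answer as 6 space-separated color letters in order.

Answer: Y O W R Y O

Derivation:
After move 1 (F): F=GGGG U=WWOO R=WRWR D=RRYY L=OYOY
After move 2 (U'): U=WOWO F=OYGG R=GGWR B=WRBB L=BBOY
After move 3 (F'): F=YGOG U=WOGW R=RGRR D=BYYY L=BOOW
After move 4 (U'): U=OWWG F=BOOG R=YGRR B=RGBB L=WROW
After move 5 (U'): U=WGOW F=WROG R=BORR B=YGBB L=RGOW
After move 6 (F'): F=RGWO U=WGBR R=YOBR D=GWYY L=RWOO
Query 1: D[3] = Y
Query 2: L[3] = O
Query 3: F[2] = W
Query 4: F[0] = R
Query 5: D[2] = Y
Query 6: F[3] = O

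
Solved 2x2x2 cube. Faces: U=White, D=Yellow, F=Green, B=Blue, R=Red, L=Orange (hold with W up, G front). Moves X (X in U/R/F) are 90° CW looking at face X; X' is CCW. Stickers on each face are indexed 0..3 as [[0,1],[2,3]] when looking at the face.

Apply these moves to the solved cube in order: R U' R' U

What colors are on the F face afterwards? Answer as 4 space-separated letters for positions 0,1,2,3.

Answer: Y R G W

Derivation:
After move 1 (R): R=RRRR U=WGWG F=GYGY D=YBYB B=WBWB
After move 2 (U'): U=GGWW F=OOGY R=GYRR B=RRWB L=WBOO
After move 3 (R'): R=YRGR U=GWWR F=OGGW D=YOYY B=BRBB
After move 4 (U): U=WGRW F=YRGW R=BRGR B=WBBB L=OGOO
Query: F face = YRGW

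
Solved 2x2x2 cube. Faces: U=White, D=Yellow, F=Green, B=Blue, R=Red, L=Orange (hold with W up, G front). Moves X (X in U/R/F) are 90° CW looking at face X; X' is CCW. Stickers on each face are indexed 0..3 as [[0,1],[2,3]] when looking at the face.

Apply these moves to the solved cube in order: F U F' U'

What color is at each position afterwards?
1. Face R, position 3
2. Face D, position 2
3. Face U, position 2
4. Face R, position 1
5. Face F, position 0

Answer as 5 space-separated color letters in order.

Answer: R Y O G G

Derivation:
After move 1 (F): F=GGGG U=WWOO R=WRWR D=RRYY L=OYOY
After move 2 (U): U=OWOW F=WRGG R=BBWR B=OYBB L=GGOY
After move 3 (F'): F=RGWG U=OWBW R=RBRR D=GYYY L=GWOO
After move 4 (U'): U=WWOB F=GWWG R=RGRR B=RBBB L=OYOO
Query 1: R[3] = R
Query 2: D[2] = Y
Query 3: U[2] = O
Query 4: R[1] = G
Query 5: F[0] = G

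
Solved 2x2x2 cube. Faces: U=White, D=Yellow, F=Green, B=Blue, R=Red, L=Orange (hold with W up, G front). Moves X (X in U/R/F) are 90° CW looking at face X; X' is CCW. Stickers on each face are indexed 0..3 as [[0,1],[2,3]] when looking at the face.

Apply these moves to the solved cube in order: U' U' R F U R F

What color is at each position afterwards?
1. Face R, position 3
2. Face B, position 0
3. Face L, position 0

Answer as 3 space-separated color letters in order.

After move 1 (U'): U=WWWW F=OOGG R=GGRR B=RRBB L=BBOO
After move 2 (U'): U=WWWW F=BBGG R=OORR B=GGBB L=RROO
After move 3 (R): R=RORO U=WBWG F=BYGY D=YBYG B=WGWB
After move 4 (F): F=GBYY U=WBOR R=WOGO D=RRYG L=RYOB
After move 5 (U): U=OWRB F=WOYY R=WGGO B=RYWB L=GBOB
After move 6 (R): R=GWOG U=OORY F=WRYG D=RWYR B=BYWB
After move 7 (F): F=YWGR U=OOBB R=RWYG D=OGYR L=GROW
Query 1: R[3] = G
Query 2: B[0] = B
Query 3: L[0] = G

Answer: G B G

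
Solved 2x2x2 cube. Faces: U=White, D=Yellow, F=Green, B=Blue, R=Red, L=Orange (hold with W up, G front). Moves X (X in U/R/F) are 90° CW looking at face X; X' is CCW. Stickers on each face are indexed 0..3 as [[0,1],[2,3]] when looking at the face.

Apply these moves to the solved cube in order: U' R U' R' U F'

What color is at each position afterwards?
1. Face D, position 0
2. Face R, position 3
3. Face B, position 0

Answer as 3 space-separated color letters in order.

After move 1 (U'): U=WWWW F=OOGG R=GGRR B=RRBB L=BBOO
After move 2 (R): R=RGRG U=WOWG F=OYGY D=YBYR B=WRWB
After move 3 (U'): U=OGWW F=BBGY R=OYRG B=RGWB L=WROO
After move 4 (R'): R=YGOR U=OWWR F=BGGW D=YBYY B=RGBB
After move 5 (U): U=WORW F=YGGW R=RGOR B=WRBB L=BGOO
After move 6 (F'): F=GWYG U=WORO R=BGYR D=GOYY L=BWOR
Query 1: D[0] = G
Query 2: R[3] = R
Query 3: B[0] = W

Answer: G R W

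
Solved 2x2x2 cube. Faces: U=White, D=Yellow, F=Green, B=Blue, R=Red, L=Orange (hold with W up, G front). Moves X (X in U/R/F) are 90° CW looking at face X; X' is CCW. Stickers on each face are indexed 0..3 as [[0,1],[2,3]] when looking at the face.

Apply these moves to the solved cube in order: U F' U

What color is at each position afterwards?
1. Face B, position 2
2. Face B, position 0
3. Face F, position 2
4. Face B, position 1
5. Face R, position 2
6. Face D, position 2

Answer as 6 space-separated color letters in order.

Answer: B G R W Y Y

Derivation:
After move 1 (U): U=WWWW F=RRGG R=BBRR B=OOBB L=GGOO
After move 2 (F'): F=RGRG U=WWBR R=YBYR D=GOYY L=GWOW
After move 3 (U): U=BWRW F=YBRG R=OOYR B=GWBB L=RGOW
Query 1: B[2] = B
Query 2: B[0] = G
Query 3: F[2] = R
Query 4: B[1] = W
Query 5: R[2] = Y
Query 6: D[2] = Y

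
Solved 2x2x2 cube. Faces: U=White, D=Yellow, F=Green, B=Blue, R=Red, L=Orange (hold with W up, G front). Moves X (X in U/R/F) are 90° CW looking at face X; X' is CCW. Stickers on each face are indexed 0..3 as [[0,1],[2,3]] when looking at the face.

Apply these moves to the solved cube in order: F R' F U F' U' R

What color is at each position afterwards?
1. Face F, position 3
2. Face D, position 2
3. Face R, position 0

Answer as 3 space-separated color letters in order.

Answer: G Y W

Derivation:
After move 1 (F): F=GGGG U=WWOO R=WRWR D=RRYY L=OYOY
After move 2 (R'): R=RRWW U=WBOB F=GWGO D=RGYG B=YBRB
After move 3 (F): F=GGOW U=WBYY R=ORBW D=WRYG L=OROG
After move 4 (U): U=YWYB F=OROW R=YBBW B=ORRB L=GGOG
After move 5 (F'): F=RWOO U=YWYB R=RBWW D=GGYG L=GBOY
After move 6 (U'): U=WBYY F=GBOO R=RWWW B=RBRB L=OROY
After move 7 (R): R=WRWW U=WBYO F=GGOG D=GRYR B=YBBB
Query 1: F[3] = G
Query 2: D[2] = Y
Query 3: R[0] = W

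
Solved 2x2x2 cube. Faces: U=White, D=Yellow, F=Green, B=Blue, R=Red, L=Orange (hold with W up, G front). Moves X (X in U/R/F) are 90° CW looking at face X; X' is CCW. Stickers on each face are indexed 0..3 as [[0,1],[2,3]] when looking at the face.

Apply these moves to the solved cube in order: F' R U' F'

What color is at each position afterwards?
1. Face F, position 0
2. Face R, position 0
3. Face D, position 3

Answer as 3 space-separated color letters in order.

After move 1 (F'): F=GGGG U=WWRR R=YRYR D=OOYY L=OWOW
After move 2 (R): R=YYRR U=WGRG F=GOGY D=OBYB B=RBWB
After move 3 (U'): U=GGWR F=OWGY R=GORR B=YYWB L=RBOW
After move 4 (F'): F=WYOG U=GGGR R=BOOR D=BWYB L=RROW
Query 1: F[0] = W
Query 2: R[0] = B
Query 3: D[3] = B

Answer: W B B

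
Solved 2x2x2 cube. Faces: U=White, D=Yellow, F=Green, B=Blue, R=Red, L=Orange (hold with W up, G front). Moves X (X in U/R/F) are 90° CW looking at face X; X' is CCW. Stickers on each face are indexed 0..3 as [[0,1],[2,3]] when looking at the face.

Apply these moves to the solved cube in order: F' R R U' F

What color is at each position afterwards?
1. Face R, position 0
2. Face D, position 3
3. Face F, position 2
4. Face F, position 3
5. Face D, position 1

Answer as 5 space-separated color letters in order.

After move 1 (F'): F=GGGG U=WWRR R=YRYR D=OOYY L=OWOW
After move 2 (R): R=YYRR U=WGRG F=GOGY D=OBYB B=RBWB
After move 3 (R): R=RYRY U=WORY F=GBGB D=OWYR B=GBGB
After move 4 (U'): U=OYWR F=OWGB R=GBRY B=RYGB L=GBOW
After move 5 (F): F=GOBW U=OYWB R=WBRY D=RGYR L=GOOW
Query 1: R[0] = W
Query 2: D[3] = R
Query 3: F[2] = B
Query 4: F[3] = W
Query 5: D[1] = G

Answer: W R B W G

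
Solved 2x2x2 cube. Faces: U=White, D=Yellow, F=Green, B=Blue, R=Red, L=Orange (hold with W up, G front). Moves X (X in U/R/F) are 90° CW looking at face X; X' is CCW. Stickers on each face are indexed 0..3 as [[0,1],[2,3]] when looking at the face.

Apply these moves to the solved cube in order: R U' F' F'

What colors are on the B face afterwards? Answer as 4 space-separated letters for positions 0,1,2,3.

After move 1 (R): R=RRRR U=WGWG F=GYGY D=YBYB B=WBWB
After move 2 (U'): U=GGWW F=OOGY R=GYRR B=RRWB L=WBOO
After move 3 (F'): F=OYOG U=GGGR R=BYYR D=BOYB L=WWOW
After move 4 (F'): F=YGOO U=GGBY R=OYBR D=WWYB L=WROG
Query: B face = RRWB

Answer: R R W B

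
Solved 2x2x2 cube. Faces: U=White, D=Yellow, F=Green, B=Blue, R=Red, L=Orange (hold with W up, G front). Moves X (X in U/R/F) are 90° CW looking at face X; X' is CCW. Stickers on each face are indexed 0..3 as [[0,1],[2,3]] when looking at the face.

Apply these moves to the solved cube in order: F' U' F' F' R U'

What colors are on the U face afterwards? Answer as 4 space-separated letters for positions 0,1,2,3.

After move 1 (F'): F=GGGG U=WWRR R=YRYR D=OOYY L=OWOW
After move 2 (U'): U=WRWR F=OWGG R=GGYR B=YRBB L=BBOW
After move 3 (F'): F=WGOG U=WRGY R=OGOR D=BWYY L=BROW
After move 4 (F'): F=GGWO U=WROO R=WGBR D=RWYY L=BYOG
After move 5 (R): R=BWRG U=WGOO F=GWWY D=RBYY B=ORRB
After move 6 (U'): U=GOWO F=BYWY R=GWRG B=BWRB L=OROG
Query: U face = GOWO

Answer: G O W O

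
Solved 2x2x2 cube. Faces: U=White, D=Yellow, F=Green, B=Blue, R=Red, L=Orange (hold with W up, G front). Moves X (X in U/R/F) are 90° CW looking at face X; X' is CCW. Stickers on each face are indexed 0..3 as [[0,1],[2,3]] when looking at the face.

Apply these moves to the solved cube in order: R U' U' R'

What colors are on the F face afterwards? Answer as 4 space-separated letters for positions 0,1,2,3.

After move 1 (R): R=RRRR U=WGWG F=GYGY D=YBYB B=WBWB
After move 2 (U'): U=GGWW F=OOGY R=GYRR B=RRWB L=WBOO
After move 3 (U'): U=GWGW F=WBGY R=OORR B=GYWB L=RROO
After move 4 (R'): R=OROR U=GWGG F=WWGW D=YBYY B=BYBB
Query: F face = WWGW

Answer: W W G W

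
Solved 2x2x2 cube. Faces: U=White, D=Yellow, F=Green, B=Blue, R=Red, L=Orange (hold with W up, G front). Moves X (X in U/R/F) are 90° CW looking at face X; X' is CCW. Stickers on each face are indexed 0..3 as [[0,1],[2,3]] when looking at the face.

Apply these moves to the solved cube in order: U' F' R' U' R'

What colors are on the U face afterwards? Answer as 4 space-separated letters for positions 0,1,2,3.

Answer: B O W G

Derivation:
After move 1 (U'): U=WWWW F=OOGG R=GGRR B=RRBB L=BBOO
After move 2 (F'): F=OGOG U=WWGR R=YGYR D=BOYY L=BWOW
After move 3 (R'): R=GRYY U=WBGR F=OWOR D=BGYG B=YROB
After move 4 (U'): U=BRWG F=BWOR R=OWYY B=GROB L=YROW
After move 5 (R'): R=WYOY U=BOWG F=BROG D=BWYR B=GRGB
Query: U face = BOWG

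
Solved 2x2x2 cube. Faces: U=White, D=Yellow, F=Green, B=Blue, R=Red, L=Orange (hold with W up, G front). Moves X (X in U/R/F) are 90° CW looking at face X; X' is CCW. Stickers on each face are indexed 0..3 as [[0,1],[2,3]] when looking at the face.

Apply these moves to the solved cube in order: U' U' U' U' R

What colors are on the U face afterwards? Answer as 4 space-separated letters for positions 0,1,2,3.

Answer: W G W G

Derivation:
After move 1 (U'): U=WWWW F=OOGG R=GGRR B=RRBB L=BBOO
After move 2 (U'): U=WWWW F=BBGG R=OORR B=GGBB L=RROO
After move 3 (U'): U=WWWW F=RRGG R=BBRR B=OOBB L=GGOO
After move 4 (U'): U=WWWW F=GGGG R=RRRR B=BBBB L=OOOO
After move 5 (R): R=RRRR U=WGWG F=GYGY D=YBYB B=WBWB
Query: U face = WGWG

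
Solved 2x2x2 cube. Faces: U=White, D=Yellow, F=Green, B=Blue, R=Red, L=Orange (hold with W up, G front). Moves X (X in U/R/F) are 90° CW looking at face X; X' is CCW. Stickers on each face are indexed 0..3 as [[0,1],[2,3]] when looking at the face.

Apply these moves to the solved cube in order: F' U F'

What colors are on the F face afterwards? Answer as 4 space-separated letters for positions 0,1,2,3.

After move 1 (F'): F=GGGG U=WWRR R=YRYR D=OOYY L=OWOW
After move 2 (U): U=RWRW F=YRGG R=BBYR B=OWBB L=GGOW
After move 3 (F'): F=RGYG U=RWBY R=OBOR D=GWYY L=GWOR
Query: F face = RGYG

Answer: R G Y G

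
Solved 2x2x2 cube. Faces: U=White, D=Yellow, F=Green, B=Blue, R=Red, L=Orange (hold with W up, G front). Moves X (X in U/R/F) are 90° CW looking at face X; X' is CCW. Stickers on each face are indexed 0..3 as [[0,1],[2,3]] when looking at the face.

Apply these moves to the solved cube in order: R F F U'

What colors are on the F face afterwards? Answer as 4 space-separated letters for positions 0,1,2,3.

After move 1 (R): R=RRRR U=WGWG F=GYGY D=YBYB B=WBWB
After move 2 (F): F=GGYY U=WGOO R=WRGR D=RRYB L=OYOB
After move 3 (F): F=YGYG U=WGBY R=OROR D=GWYB L=OROR
After move 4 (U'): U=GYWB F=ORYG R=YGOR B=ORWB L=WBOR
Query: F face = ORYG

Answer: O R Y G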